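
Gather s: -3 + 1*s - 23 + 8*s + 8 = 9*s - 18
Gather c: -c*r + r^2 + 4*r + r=-c*r + r^2 + 5*r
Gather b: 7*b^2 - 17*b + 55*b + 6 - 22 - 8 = 7*b^2 + 38*b - 24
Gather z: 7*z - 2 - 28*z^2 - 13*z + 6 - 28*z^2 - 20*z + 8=-56*z^2 - 26*z + 12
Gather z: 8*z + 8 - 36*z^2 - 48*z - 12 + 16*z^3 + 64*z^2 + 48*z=16*z^3 + 28*z^2 + 8*z - 4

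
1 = 1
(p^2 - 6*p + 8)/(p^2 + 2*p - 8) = (p - 4)/(p + 4)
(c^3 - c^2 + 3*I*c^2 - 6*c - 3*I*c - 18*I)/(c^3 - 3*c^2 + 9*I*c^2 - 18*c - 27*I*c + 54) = (c + 2)/(c + 6*I)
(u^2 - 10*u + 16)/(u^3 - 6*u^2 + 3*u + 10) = (u - 8)/(u^2 - 4*u - 5)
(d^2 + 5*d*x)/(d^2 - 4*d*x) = (d + 5*x)/(d - 4*x)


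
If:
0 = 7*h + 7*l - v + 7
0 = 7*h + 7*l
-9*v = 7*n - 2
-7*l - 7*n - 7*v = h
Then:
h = -2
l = 2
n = -61/7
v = 7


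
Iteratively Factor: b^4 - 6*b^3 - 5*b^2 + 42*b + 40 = (b + 1)*(b^3 - 7*b^2 + 2*b + 40) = (b - 5)*(b + 1)*(b^2 - 2*b - 8) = (b - 5)*(b - 4)*(b + 1)*(b + 2)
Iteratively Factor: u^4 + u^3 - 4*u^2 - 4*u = (u)*(u^3 + u^2 - 4*u - 4) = u*(u + 2)*(u^2 - u - 2) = u*(u - 2)*(u + 2)*(u + 1)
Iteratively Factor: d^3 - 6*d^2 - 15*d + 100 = (d - 5)*(d^2 - d - 20) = (d - 5)*(d + 4)*(d - 5)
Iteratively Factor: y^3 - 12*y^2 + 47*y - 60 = (y - 3)*(y^2 - 9*y + 20) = (y - 4)*(y - 3)*(y - 5)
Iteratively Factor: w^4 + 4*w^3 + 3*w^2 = (w)*(w^3 + 4*w^2 + 3*w) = w*(w + 3)*(w^2 + w) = w^2*(w + 3)*(w + 1)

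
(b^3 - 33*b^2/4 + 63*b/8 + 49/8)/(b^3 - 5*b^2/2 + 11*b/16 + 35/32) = 4*(b - 7)/(4*b - 5)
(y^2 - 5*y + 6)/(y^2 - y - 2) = (y - 3)/(y + 1)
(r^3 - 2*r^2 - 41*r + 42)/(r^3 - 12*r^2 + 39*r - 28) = (r + 6)/(r - 4)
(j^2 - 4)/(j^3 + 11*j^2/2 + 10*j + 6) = 2*(j - 2)/(2*j^2 + 7*j + 6)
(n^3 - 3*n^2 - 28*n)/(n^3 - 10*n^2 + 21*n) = (n + 4)/(n - 3)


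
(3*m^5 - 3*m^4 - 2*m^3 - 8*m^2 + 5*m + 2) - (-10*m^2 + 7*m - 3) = 3*m^5 - 3*m^4 - 2*m^3 + 2*m^2 - 2*m + 5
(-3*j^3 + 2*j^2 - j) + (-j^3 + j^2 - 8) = -4*j^3 + 3*j^2 - j - 8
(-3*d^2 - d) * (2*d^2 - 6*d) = -6*d^4 + 16*d^3 + 6*d^2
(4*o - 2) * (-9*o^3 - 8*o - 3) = -36*o^4 + 18*o^3 - 32*o^2 + 4*o + 6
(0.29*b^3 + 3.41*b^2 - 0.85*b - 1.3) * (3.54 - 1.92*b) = -0.5568*b^4 - 5.5206*b^3 + 13.7034*b^2 - 0.513*b - 4.602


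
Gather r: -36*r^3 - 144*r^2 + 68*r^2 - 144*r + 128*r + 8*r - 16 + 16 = -36*r^3 - 76*r^2 - 8*r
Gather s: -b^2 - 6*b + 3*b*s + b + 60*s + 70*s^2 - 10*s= -b^2 - 5*b + 70*s^2 + s*(3*b + 50)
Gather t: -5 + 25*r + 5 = 25*r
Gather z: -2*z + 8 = 8 - 2*z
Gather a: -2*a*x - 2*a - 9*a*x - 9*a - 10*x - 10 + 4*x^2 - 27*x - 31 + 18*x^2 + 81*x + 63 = a*(-11*x - 11) + 22*x^2 + 44*x + 22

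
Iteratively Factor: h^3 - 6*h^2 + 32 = (h - 4)*(h^2 - 2*h - 8) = (h - 4)*(h + 2)*(h - 4)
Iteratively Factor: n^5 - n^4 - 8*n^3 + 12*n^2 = (n)*(n^4 - n^3 - 8*n^2 + 12*n) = n*(n - 2)*(n^3 + n^2 - 6*n) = n*(n - 2)^2*(n^2 + 3*n) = n*(n - 2)^2*(n + 3)*(n)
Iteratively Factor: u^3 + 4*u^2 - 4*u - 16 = (u + 4)*(u^2 - 4) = (u - 2)*(u + 4)*(u + 2)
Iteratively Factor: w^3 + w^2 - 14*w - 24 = (w + 2)*(w^2 - w - 12) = (w + 2)*(w + 3)*(w - 4)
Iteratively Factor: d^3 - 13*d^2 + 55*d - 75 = (d - 5)*(d^2 - 8*d + 15) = (d - 5)*(d - 3)*(d - 5)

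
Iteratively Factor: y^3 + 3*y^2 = (y + 3)*(y^2) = y*(y + 3)*(y)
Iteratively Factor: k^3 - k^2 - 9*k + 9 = (k - 3)*(k^2 + 2*k - 3) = (k - 3)*(k + 3)*(k - 1)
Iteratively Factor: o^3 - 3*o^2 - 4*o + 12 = (o - 3)*(o^2 - 4) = (o - 3)*(o - 2)*(o + 2)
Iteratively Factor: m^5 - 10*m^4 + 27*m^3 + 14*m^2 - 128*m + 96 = (m - 1)*(m^4 - 9*m^3 + 18*m^2 + 32*m - 96) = (m - 3)*(m - 1)*(m^3 - 6*m^2 + 32) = (m - 3)*(m - 1)*(m + 2)*(m^2 - 8*m + 16) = (m - 4)*(m - 3)*(m - 1)*(m + 2)*(m - 4)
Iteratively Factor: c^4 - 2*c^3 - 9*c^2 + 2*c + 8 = (c + 2)*(c^3 - 4*c^2 - c + 4) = (c - 4)*(c + 2)*(c^2 - 1) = (c - 4)*(c + 1)*(c + 2)*(c - 1)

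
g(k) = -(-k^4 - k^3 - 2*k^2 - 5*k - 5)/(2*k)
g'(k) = -(-4*k^3 - 3*k^2 - 4*k - 5)/(2*k) + (-k^4 - k^3 - 2*k^2 - 5*k - 5)/(2*k^2) = 3*k^2/2 + k + 1 - 5/(2*k^2)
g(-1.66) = -1.58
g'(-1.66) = 2.57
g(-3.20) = -12.75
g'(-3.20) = 12.92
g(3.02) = 24.68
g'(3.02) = 17.43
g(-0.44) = -3.57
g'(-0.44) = -12.06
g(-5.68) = -79.11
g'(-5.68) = 43.64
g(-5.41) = -67.91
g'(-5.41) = 39.41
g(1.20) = 7.37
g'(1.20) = 2.62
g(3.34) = 30.80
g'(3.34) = 20.85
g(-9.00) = -330.78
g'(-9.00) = 113.47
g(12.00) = 950.71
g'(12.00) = 228.98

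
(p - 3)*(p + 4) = p^2 + p - 12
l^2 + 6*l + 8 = (l + 2)*(l + 4)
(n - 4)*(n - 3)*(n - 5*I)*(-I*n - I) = -I*n^4 - 5*n^3 + 6*I*n^3 + 30*n^2 - 5*I*n^2 - 25*n - 12*I*n - 60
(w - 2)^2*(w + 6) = w^3 + 2*w^2 - 20*w + 24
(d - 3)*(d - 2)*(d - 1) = d^3 - 6*d^2 + 11*d - 6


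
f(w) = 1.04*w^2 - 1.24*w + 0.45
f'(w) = 2.08*w - 1.24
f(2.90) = 5.60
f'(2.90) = 4.79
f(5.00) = 20.25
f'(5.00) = 9.16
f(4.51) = 16.01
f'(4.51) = 8.14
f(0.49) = 0.09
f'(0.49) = -0.22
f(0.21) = 0.24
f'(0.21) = -0.80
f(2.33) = 3.21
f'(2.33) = 3.61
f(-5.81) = 42.76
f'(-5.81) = -13.32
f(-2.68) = 11.24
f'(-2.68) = -6.81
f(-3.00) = 13.53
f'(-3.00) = -7.48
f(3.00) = 6.09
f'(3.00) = 5.00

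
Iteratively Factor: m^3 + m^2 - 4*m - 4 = (m - 2)*(m^2 + 3*m + 2) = (m - 2)*(m + 2)*(m + 1)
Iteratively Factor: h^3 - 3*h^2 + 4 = (h - 2)*(h^2 - h - 2) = (h - 2)^2*(h + 1)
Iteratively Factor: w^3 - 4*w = (w + 2)*(w^2 - 2*w) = (w - 2)*(w + 2)*(w)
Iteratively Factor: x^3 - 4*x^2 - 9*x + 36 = (x - 4)*(x^2 - 9) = (x - 4)*(x - 3)*(x + 3)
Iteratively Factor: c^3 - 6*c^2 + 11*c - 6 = (c - 1)*(c^2 - 5*c + 6) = (c - 3)*(c - 1)*(c - 2)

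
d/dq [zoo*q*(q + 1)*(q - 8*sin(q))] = zoo*(q^2*cos(q) + q^2 + sqrt(2)*q*sin(q + pi/4) + sin(q))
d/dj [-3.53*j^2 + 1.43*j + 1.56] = 1.43 - 7.06*j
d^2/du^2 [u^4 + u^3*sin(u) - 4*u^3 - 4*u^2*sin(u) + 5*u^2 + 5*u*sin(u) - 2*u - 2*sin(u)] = -u^3*sin(u) + 4*u^2*sin(u) + 6*u^2*cos(u) + 12*u^2 + u*sin(u) - 16*u*cos(u) - 24*u - 6*sin(u) + 10*cos(u) + 10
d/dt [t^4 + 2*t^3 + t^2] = 2*t*(2*t^2 + 3*t + 1)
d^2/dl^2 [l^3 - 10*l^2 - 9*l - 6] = 6*l - 20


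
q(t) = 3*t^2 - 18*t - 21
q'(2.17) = -4.98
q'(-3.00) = -36.00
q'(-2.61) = -33.66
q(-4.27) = 110.56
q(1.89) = -44.30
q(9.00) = 60.00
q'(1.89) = -6.66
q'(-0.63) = -21.78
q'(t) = 6*t - 18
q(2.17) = -45.93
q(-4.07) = 101.95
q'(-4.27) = -43.62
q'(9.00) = 36.00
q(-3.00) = 60.00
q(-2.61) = 46.42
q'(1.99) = -6.06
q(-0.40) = -13.32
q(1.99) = -44.94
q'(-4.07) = -42.42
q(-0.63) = -8.47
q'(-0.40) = -20.40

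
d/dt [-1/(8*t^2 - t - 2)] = (16*t - 1)/(-8*t^2 + t + 2)^2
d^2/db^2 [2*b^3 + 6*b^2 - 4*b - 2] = 12*b + 12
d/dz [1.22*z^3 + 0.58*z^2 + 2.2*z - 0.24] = 3.66*z^2 + 1.16*z + 2.2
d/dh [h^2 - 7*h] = 2*h - 7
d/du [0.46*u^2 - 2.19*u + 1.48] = 0.92*u - 2.19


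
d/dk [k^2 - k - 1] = 2*k - 1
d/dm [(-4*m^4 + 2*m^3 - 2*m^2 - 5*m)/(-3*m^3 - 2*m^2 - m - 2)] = 2*(6*m^6 + 8*m^5 + m^4 - m^3 - 10*m^2 + 4*m + 5)/(9*m^6 + 12*m^5 + 10*m^4 + 16*m^3 + 9*m^2 + 4*m + 4)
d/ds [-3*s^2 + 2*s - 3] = 2 - 6*s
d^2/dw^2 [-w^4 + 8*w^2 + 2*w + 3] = 16 - 12*w^2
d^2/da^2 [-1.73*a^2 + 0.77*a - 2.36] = -3.46000000000000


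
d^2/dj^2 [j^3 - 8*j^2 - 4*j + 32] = 6*j - 16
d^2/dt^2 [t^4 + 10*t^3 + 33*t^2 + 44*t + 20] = 12*t^2 + 60*t + 66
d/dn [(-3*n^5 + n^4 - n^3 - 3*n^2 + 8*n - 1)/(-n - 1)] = (12*n^5 + 12*n^4 - 2*n^3 + 6*n^2 + 6*n - 9)/(n^2 + 2*n + 1)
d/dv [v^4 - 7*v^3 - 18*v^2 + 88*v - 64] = 4*v^3 - 21*v^2 - 36*v + 88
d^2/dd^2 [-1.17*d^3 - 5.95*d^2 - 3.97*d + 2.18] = -7.02*d - 11.9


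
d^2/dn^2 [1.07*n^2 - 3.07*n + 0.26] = 2.14000000000000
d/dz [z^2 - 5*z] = 2*z - 5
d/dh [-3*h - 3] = -3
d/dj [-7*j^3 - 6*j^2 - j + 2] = -21*j^2 - 12*j - 1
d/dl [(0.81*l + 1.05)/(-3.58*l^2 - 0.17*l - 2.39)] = (2.8998*l^2 + 7.518*l - 1.7574)/(12.8164*l^4 + 1.2172*l^3 + 17.1413*l^2 + 0.8126*l + 5.7121)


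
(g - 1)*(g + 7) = g^2 + 6*g - 7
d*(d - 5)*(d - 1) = d^3 - 6*d^2 + 5*d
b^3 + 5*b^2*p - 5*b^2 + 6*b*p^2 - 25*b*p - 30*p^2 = (b - 5)*(b + 2*p)*(b + 3*p)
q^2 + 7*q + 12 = (q + 3)*(q + 4)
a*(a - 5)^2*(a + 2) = a^4 - 8*a^3 + 5*a^2 + 50*a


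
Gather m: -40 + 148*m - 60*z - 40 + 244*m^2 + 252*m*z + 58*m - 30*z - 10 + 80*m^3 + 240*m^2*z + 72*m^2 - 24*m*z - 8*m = 80*m^3 + m^2*(240*z + 316) + m*(228*z + 198) - 90*z - 90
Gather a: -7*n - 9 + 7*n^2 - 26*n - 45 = 7*n^2 - 33*n - 54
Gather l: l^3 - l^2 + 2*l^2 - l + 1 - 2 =l^3 + l^2 - l - 1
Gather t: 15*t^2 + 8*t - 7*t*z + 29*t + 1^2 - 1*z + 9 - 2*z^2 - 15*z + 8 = 15*t^2 + t*(37 - 7*z) - 2*z^2 - 16*z + 18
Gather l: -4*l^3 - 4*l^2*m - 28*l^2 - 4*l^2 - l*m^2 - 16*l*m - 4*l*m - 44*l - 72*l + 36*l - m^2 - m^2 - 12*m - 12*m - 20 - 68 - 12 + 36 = -4*l^3 + l^2*(-4*m - 32) + l*(-m^2 - 20*m - 80) - 2*m^2 - 24*m - 64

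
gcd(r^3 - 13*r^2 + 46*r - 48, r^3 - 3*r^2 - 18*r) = 1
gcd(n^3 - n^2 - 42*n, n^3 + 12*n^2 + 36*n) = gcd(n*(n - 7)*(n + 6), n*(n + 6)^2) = n^2 + 6*n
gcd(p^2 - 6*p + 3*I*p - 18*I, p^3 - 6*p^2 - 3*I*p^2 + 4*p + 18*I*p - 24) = p - 6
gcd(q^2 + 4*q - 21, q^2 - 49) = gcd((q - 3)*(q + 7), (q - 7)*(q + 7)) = q + 7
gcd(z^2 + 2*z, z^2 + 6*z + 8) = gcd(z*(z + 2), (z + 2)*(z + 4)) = z + 2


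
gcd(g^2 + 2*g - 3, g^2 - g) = g - 1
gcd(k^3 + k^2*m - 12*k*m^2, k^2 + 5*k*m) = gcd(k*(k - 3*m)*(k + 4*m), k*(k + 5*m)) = k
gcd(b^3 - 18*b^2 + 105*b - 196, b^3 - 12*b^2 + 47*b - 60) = b - 4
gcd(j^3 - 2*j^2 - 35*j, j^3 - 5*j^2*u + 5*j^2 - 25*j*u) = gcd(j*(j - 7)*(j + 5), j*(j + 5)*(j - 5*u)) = j^2 + 5*j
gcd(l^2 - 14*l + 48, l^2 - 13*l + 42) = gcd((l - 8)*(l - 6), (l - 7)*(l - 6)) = l - 6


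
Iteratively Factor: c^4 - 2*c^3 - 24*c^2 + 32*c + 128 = (c + 4)*(c^3 - 6*c^2 + 32) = (c + 2)*(c + 4)*(c^2 - 8*c + 16) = (c - 4)*(c + 2)*(c + 4)*(c - 4)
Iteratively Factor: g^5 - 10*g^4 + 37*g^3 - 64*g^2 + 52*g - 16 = (g - 4)*(g^4 - 6*g^3 + 13*g^2 - 12*g + 4) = (g - 4)*(g - 2)*(g^3 - 4*g^2 + 5*g - 2) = (g - 4)*(g - 2)*(g - 1)*(g^2 - 3*g + 2) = (g - 4)*(g - 2)*(g - 1)^2*(g - 2)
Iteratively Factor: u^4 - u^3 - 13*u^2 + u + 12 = (u + 1)*(u^3 - 2*u^2 - 11*u + 12) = (u + 1)*(u + 3)*(u^2 - 5*u + 4) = (u - 1)*(u + 1)*(u + 3)*(u - 4)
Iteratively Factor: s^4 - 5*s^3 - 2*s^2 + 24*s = (s - 4)*(s^3 - s^2 - 6*s) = (s - 4)*(s + 2)*(s^2 - 3*s) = s*(s - 4)*(s + 2)*(s - 3)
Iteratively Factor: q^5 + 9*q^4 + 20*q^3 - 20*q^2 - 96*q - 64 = (q + 4)*(q^4 + 5*q^3 - 20*q - 16) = (q - 2)*(q + 4)*(q^3 + 7*q^2 + 14*q + 8) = (q - 2)*(q + 2)*(q + 4)*(q^2 + 5*q + 4) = (q - 2)*(q + 1)*(q + 2)*(q + 4)*(q + 4)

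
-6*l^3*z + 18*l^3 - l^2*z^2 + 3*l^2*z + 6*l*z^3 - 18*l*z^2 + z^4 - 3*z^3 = (-l + z)*(l + z)*(6*l + z)*(z - 3)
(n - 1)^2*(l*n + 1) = l*n^3 - 2*l*n^2 + l*n + n^2 - 2*n + 1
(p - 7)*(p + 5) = p^2 - 2*p - 35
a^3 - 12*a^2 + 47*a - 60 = (a - 5)*(a - 4)*(a - 3)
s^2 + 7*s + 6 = (s + 1)*(s + 6)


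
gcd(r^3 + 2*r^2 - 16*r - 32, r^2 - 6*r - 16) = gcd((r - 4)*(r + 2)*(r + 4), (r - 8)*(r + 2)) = r + 2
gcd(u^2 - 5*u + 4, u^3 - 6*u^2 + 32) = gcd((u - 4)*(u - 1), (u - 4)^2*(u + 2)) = u - 4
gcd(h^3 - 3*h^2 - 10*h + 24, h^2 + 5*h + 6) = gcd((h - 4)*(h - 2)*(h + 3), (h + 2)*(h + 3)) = h + 3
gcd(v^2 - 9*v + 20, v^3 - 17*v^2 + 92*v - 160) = v^2 - 9*v + 20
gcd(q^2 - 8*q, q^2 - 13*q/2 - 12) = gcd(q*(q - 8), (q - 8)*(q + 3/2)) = q - 8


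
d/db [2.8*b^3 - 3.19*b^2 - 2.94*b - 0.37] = 8.4*b^2 - 6.38*b - 2.94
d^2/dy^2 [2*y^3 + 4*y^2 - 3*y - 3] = 12*y + 8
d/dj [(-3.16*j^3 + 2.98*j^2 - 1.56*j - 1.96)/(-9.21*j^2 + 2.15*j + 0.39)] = (29.1036*j^4 - 13.588*j^3 - 11.6578*j^2 - 33.7788*j + 3.6056)/(84.8241*j^4 - 39.603*j^3 - 2.5613*j^2 + 1.677*j + 0.1521)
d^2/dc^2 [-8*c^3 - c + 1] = -48*c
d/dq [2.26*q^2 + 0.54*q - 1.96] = 4.52*q + 0.54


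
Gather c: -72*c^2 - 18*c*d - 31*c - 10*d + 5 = -72*c^2 + c*(-18*d - 31) - 10*d + 5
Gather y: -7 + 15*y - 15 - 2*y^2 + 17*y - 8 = -2*y^2 + 32*y - 30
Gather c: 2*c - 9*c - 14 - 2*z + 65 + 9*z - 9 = -7*c + 7*z + 42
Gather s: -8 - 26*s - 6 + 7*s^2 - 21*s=7*s^2 - 47*s - 14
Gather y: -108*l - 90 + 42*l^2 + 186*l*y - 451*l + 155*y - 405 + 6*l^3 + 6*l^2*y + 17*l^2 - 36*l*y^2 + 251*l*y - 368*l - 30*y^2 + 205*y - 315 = 6*l^3 + 59*l^2 - 927*l + y^2*(-36*l - 30) + y*(6*l^2 + 437*l + 360) - 810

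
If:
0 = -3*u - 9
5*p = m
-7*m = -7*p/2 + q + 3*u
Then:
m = 10/7 - 10*q/63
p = 2/7 - 2*q/63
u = -3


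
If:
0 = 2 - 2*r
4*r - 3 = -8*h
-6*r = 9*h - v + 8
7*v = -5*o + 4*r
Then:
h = -1/8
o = -689/40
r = 1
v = 103/8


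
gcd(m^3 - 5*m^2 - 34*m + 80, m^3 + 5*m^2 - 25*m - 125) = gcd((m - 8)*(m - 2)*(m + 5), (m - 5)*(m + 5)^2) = m + 5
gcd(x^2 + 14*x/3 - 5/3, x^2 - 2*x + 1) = 1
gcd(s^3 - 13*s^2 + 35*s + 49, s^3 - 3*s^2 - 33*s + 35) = s - 7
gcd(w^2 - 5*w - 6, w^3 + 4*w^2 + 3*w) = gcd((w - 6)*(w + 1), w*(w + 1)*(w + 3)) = w + 1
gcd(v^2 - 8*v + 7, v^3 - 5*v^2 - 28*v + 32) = v - 1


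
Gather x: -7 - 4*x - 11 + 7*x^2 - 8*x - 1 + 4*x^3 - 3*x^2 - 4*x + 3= 4*x^3 + 4*x^2 - 16*x - 16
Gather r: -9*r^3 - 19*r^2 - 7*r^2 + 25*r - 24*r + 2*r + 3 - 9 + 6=-9*r^3 - 26*r^2 + 3*r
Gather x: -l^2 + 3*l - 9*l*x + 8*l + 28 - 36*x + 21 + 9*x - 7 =-l^2 + 11*l + x*(-9*l - 27) + 42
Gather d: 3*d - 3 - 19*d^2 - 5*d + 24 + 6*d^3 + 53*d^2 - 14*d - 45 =6*d^3 + 34*d^2 - 16*d - 24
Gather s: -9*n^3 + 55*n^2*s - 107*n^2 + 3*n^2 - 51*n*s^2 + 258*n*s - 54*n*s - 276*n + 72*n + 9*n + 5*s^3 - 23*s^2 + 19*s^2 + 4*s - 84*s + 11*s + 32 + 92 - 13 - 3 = -9*n^3 - 104*n^2 - 195*n + 5*s^3 + s^2*(-51*n - 4) + s*(55*n^2 + 204*n - 69) + 108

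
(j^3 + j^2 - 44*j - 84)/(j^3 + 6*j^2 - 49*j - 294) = (j + 2)/(j + 7)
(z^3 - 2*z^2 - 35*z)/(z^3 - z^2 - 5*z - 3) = z*(-z^2 + 2*z + 35)/(-z^3 + z^2 + 5*z + 3)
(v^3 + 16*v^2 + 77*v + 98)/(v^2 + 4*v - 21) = (v^2 + 9*v + 14)/(v - 3)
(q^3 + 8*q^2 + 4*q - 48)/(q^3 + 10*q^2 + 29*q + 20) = (q^2 + 4*q - 12)/(q^2 + 6*q + 5)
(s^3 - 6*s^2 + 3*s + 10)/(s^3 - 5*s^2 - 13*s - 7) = (s^2 - 7*s + 10)/(s^2 - 6*s - 7)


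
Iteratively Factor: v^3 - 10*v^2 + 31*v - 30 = (v - 3)*(v^2 - 7*v + 10) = (v - 5)*(v - 3)*(v - 2)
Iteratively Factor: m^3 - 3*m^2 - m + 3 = (m + 1)*(m^2 - 4*m + 3) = (m - 1)*(m + 1)*(m - 3)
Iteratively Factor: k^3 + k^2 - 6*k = (k - 2)*(k^2 + 3*k) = k*(k - 2)*(k + 3)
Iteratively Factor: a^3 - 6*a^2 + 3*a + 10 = (a + 1)*(a^2 - 7*a + 10) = (a - 2)*(a + 1)*(a - 5)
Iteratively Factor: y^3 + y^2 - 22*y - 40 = (y - 5)*(y^2 + 6*y + 8) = (y - 5)*(y + 4)*(y + 2)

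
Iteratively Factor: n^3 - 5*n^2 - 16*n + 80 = (n + 4)*(n^2 - 9*n + 20) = (n - 4)*(n + 4)*(n - 5)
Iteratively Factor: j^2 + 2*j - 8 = (j - 2)*(j + 4)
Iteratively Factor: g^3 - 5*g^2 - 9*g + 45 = (g - 5)*(g^2 - 9) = (g - 5)*(g - 3)*(g + 3)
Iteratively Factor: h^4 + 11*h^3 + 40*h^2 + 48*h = (h + 4)*(h^3 + 7*h^2 + 12*h) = (h + 3)*(h + 4)*(h^2 + 4*h) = (h + 3)*(h + 4)^2*(h)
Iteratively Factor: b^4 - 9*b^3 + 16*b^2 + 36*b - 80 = (b - 4)*(b^3 - 5*b^2 - 4*b + 20) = (b - 4)*(b - 2)*(b^2 - 3*b - 10) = (b - 4)*(b - 2)*(b + 2)*(b - 5)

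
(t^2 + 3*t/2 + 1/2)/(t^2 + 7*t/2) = (2*t^2 + 3*t + 1)/(t*(2*t + 7))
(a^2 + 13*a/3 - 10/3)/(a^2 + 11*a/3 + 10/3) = (3*a^2 + 13*a - 10)/(3*a^2 + 11*a + 10)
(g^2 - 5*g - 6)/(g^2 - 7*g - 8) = (g - 6)/(g - 8)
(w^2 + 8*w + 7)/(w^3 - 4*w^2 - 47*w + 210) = (w + 1)/(w^2 - 11*w + 30)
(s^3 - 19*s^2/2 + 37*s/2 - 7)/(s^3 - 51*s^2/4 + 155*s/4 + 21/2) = 2*(2*s^2 - 5*s + 2)/(4*s^2 - 23*s - 6)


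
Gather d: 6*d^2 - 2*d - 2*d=6*d^2 - 4*d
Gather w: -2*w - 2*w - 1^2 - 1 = -4*w - 2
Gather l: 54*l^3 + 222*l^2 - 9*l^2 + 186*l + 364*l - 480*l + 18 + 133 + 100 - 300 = 54*l^3 + 213*l^2 + 70*l - 49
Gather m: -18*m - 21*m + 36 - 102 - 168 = -39*m - 234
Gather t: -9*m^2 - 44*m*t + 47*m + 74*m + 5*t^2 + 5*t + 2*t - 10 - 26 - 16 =-9*m^2 + 121*m + 5*t^2 + t*(7 - 44*m) - 52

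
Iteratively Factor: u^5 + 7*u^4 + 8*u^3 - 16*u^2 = (u + 4)*(u^4 + 3*u^3 - 4*u^2) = u*(u + 4)*(u^3 + 3*u^2 - 4*u) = u*(u - 1)*(u + 4)*(u^2 + 4*u) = u^2*(u - 1)*(u + 4)*(u + 4)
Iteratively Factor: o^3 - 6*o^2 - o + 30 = (o - 5)*(o^2 - o - 6) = (o - 5)*(o + 2)*(o - 3)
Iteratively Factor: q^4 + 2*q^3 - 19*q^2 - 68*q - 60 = (q + 2)*(q^3 - 19*q - 30) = (q + 2)*(q + 3)*(q^2 - 3*q - 10) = (q + 2)^2*(q + 3)*(q - 5)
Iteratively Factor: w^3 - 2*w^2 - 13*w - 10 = (w + 2)*(w^2 - 4*w - 5) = (w - 5)*(w + 2)*(w + 1)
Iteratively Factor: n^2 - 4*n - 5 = (n + 1)*(n - 5)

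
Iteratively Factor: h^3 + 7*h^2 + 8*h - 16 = (h + 4)*(h^2 + 3*h - 4) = (h - 1)*(h + 4)*(h + 4)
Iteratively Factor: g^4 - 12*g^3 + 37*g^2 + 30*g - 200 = (g - 4)*(g^3 - 8*g^2 + 5*g + 50) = (g - 4)*(g + 2)*(g^2 - 10*g + 25) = (g - 5)*(g - 4)*(g + 2)*(g - 5)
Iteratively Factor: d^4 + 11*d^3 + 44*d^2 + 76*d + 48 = (d + 2)*(d^3 + 9*d^2 + 26*d + 24) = (d + 2)*(d + 4)*(d^2 + 5*d + 6) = (d + 2)^2*(d + 4)*(d + 3)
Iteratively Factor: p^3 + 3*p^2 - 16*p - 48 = (p + 4)*(p^2 - p - 12) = (p - 4)*(p + 4)*(p + 3)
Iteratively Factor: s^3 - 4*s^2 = (s - 4)*(s^2) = s*(s - 4)*(s)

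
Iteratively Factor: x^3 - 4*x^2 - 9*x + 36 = (x - 4)*(x^2 - 9) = (x - 4)*(x - 3)*(x + 3)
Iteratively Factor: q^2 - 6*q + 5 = (q - 1)*(q - 5)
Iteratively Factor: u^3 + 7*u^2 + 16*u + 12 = (u + 3)*(u^2 + 4*u + 4) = (u + 2)*(u + 3)*(u + 2)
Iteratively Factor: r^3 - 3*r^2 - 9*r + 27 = (r + 3)*(r^2 - 6*r + 9) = (r - 3)*(r + 3)*(r - 3)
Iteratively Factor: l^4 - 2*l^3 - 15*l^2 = (l - 5)*(l^3 + 3*l^2) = l*(l - 5)*(l^2 + 3*l) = l^2*(l - 5)*(l + 3)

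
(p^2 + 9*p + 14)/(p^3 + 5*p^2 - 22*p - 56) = 1/(p - 4)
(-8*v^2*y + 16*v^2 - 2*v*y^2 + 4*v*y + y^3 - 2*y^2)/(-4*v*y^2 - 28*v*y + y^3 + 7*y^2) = (2*v*y - 4*v + y^2 - 2*y)/(y*(y + 7))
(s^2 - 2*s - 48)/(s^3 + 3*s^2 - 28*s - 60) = (s - 8)/(s^2 - 3*s - 10)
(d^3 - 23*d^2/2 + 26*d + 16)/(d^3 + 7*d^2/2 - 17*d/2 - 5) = (d^2 - 12*d + 32)/(d^2 + 3*d - 10)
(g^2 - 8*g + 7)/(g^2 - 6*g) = (g^2 - 8*g + 7)/(g*(g - 6))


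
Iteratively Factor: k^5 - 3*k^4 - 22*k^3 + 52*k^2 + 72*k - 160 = (k - 2)*(k^4 - k^3 - 24*k^2 + 4*k + 80) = (k - 2)*(k + 2)*(k^3 - 3*k^2 - 18*k + 40) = (k - 2)*(k + 2)*(k + 4)*(k^2 - 7*k + 10) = (k - 2)^2*(k + 2)*(k + 4)*(k - 5)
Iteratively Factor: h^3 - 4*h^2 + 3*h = (h - 3)*(h^2 - h) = h*(h - 3)*(h - 1)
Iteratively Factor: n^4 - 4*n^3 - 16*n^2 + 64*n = (n - 4)*(n^3 - 16*n) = n*(n - 4)*(n^2 - 16) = n*(n - 4)^2*(n + 4)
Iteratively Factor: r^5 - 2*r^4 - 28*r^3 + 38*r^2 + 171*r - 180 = (r - 5)*(r^4 + 3*r^3 - 13*r^2 - 27*r + 36) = (r - 5)*(r + 4)*(r^3 - r^2 - 9*r + 9) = (r - 5)*(r - 1)*(r + 4)*(r^2 - 9) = (r - 5)*(r - 3)*(r - 1)*(r + 4)*(r + 3)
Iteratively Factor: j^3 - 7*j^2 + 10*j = (j - 5)*(j^2 - 2*j) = j*(j - 5)*(j - 2)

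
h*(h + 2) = h^2 + 2*h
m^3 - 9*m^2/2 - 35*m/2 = m*(m - 7)*(m + 5/2)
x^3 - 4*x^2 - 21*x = x*(x - 7)*(x + 3)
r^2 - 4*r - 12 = (r - 6)*(r + 2)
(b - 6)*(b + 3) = b^2 - 3*b - 18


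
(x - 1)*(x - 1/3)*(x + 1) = x^3 - x^2/3 - x + 1/3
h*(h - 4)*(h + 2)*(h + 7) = h^4 + 5*h^3 - 22*h^2 - 56*h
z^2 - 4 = (z - 2)*(z + 2)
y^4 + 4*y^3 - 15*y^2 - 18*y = y*(y - 3)*(y + 1)*(y + 6)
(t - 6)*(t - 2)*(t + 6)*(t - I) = t^4 - 2*t^3 - I*t^3 - 36*t^2 + 2*I*t^2 + 72*t + 36*I*t - 72*I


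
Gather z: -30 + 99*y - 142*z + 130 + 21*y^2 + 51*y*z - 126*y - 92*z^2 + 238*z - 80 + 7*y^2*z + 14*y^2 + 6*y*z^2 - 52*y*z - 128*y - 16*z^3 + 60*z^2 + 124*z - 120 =35*y^2 - 155*y - 16*z^3 + z^2*(6*y - 32) + z*(7*y^2 - y + 220) - 100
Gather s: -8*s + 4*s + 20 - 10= 10 - 4*s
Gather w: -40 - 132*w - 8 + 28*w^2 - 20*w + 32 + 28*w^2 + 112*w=56*w^2 - 40*w - 16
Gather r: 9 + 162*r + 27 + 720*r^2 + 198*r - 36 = 720*r^2 + 360*r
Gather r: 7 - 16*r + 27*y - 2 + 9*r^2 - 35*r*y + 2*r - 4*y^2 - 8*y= 9*r^2 + r*(-35*y - 14) - 4*y^2 + 19*y + 5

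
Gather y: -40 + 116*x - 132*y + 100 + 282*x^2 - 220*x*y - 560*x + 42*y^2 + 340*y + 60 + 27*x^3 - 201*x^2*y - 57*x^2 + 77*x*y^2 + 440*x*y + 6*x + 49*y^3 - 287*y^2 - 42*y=27*x^3 + 225*x^2 - 438*x + 49*y^3 + y^2*(77*x - 245) + y*(-201*x^2 + 220*x + 166) + 120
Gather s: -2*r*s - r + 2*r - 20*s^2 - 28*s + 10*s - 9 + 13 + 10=r - 20*s^2 + s*(-2*r - 18) + 14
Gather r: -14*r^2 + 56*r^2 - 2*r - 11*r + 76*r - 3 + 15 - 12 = 42*r^2 + 63*r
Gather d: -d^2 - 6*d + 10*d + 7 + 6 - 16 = -d^2 + 4*d - 3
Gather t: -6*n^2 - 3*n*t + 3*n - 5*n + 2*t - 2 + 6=-6*n^2 - 2*n + t*(2 - 3*n) + 4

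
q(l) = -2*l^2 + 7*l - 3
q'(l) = 7 - 4*l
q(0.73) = 1.04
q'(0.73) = 4.08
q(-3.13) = -44.50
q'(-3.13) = 19.52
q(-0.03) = -3.21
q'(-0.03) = 7.12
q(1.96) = 3.04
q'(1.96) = -0.84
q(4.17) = -8.59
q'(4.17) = -9.68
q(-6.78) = -142.40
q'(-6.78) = 34.12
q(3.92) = -6.29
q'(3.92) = -8.68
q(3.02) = -0.10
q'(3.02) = -5.08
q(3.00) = 0.00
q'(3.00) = -5.00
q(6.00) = -33.00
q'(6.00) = -17.00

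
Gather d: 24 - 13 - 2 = 9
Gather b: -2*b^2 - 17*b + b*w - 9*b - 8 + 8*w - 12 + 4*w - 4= -2*b^2 + b*(w - 26) + 12*w - 24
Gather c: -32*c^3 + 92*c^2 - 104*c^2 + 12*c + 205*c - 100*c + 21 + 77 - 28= -32*c^3 - 12*c^2 + 117*c + 70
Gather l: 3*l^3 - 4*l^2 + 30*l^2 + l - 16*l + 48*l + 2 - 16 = 3*l^3 + 26*l^2 + 33*l - 14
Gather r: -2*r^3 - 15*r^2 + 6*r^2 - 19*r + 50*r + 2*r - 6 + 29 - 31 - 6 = -2*r^3 - 9*r^2 + 33*r - 14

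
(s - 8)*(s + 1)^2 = s^3 - 6*s^2 - 15*s - 8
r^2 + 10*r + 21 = (r + 3)*(r + 7)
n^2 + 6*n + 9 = (n + 3)^2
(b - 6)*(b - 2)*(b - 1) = b^3 - 9*b^2 + 20*b - 12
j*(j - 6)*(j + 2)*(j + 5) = j^4 + j^3 - 32*j^2 - 60*j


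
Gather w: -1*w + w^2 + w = w^2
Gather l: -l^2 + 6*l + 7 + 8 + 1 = -l^2 + 6*l + 16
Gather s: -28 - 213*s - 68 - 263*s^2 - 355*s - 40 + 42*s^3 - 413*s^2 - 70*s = 42*s^3 - 676*s^2 - 638*s - 136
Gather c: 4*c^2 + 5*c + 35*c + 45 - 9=4*c^2 + 40*c + 36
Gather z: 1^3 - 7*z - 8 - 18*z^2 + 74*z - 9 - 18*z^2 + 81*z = -36*z^2 + 148*z - 16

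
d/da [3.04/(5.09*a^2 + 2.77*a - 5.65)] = (-30.9472*a - 8.4208)/(5.09*a^2 + 2.77*a - 5.65)^2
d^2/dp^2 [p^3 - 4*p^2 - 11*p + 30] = 6*p - 8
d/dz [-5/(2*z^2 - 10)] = 5*z/(z^2 - 5)^2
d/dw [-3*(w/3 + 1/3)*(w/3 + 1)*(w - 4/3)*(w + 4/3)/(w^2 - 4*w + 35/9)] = 2*(-81*w^5 + 324*w^4 + 666*w^3 - 1980*w^2 - 817*w + 1984)/(3*(81*w^4 - 648*w^3 + 1926*w^2 - 2520*w + 1225))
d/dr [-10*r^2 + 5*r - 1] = 5 - 20*r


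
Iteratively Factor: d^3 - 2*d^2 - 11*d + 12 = (d - 1)*(d^2 - d - 12) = (d - 4)*(d - 1)*(d + 3)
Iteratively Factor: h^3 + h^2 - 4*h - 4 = (h + 1)*(h^2 - 4) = (h + 1)*(h + 2)*(h - 2)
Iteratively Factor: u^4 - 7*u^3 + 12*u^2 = (u - 3)*(u^3 - 4*u^2) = (u - 4)*(u - 3)*(u^2) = u*(u - 4)*(u - 3)*(u)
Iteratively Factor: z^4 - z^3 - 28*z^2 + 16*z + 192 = (z + 3)*(z^3 - 4*z^2 - 16*z + 64) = (z - 4)*(z + 3)*(z^2 - 16) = (z - 4)^2*(z + 3)*(z + 4)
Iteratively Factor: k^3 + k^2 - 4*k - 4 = (k + 2)*(k^2 - k - 2) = (k - 2)*(k + 2)*(k + 1)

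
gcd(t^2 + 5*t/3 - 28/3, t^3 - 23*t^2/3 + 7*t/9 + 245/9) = t - 7/3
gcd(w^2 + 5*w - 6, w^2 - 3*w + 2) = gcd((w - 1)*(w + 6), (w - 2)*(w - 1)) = w - 1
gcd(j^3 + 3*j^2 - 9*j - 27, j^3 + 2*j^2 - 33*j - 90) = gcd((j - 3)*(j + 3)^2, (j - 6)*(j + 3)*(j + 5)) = j + 3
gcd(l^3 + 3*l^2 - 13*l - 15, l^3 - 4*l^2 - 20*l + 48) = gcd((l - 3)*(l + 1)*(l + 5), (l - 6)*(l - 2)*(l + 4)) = 1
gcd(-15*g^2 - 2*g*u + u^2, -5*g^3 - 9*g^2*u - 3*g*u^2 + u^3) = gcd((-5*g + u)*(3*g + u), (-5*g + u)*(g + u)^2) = -5*g + u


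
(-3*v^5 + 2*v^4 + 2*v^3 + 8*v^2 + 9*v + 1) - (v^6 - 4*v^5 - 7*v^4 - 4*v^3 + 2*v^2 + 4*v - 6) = -v^6 + v^5 + 9*v^4 + 6*v^3 + 6*v^2 + 5*v + 7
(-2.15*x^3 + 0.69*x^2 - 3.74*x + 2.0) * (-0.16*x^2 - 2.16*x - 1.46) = 0.344*x^5 + 4.5336*x^4 + 2.247*x^3 + 6.751*x^2 + 1.1404*x - 2.92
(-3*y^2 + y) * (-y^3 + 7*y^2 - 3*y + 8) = 3*y^5 - 22*y^4 + 16*y^3 - 27*y^2 + 8*y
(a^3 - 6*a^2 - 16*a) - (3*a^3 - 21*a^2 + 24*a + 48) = -2*a^3 + 15*a^2 - 40*a - 48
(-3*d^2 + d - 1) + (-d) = -3*d^2 - 1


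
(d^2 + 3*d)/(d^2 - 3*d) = (d + 3)/(d - 3)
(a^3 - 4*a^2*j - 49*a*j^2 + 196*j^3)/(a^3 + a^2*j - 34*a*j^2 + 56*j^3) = (a - 7*j)/(a - 2*j)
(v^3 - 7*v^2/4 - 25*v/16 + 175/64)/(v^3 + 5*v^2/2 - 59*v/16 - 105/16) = (v - 5/4)/(v + 3)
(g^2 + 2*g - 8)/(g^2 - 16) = (g - 2)/(g - 4)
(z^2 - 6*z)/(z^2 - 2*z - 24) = z/(z + 4)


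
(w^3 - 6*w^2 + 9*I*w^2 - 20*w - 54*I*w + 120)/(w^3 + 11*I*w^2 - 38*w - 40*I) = (w - 6)/(w + 2*I)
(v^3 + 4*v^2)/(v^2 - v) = v*(v + 4)/(v - 1)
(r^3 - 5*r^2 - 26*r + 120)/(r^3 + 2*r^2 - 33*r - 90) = (r - 4)/(r + 3)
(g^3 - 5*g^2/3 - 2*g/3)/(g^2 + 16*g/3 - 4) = g*(3*g^2 - 5*g - 2)/(3*g^2 + 16*g - 12)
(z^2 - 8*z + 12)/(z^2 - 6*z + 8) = (z - 6)/(z - 4)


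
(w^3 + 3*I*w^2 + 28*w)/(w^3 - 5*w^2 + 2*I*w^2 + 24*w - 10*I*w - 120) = w*(w + 7*I)/(w^2 + w*(-5 + 6*I) - 30*I)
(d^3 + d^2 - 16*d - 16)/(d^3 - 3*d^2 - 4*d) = (d + 4)/d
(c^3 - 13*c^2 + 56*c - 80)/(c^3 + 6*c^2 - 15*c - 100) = (c^2 - 9*c + 20)/(c^2 + 10*c + 25)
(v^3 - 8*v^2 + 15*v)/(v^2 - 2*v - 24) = v*(-v^2 + 8*v - 15)/(-v^2 + 2*v + 24)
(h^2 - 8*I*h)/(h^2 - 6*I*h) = (h - 8*I)/(h - 6*I)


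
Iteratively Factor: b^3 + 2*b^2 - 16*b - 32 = (b + 4)*(b^2 - 2*b - 8) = (b - 4)*(b + 4)*(b + 2)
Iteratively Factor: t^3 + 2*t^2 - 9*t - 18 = (t - 3)*(t^2 + 5*t + 6) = (t - 3)*(t + 3)*(t + 2)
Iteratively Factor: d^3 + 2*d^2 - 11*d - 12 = (d + 4)*(d^2 - 2*d - 3) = (d - 3)*(d + 4)*(d + 1)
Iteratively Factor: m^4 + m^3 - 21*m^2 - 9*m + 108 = (m + 3)*(m^3 - 2*m^2 - 15*m + 36) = (m - 3)*(m + 3)*(m^2 + m - 12) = (m - 3)^2*(m + 3)*(m + 4)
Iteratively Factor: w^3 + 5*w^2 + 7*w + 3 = (w + 3)*(w^2 + 2*w + 1) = (w + 1)*(w + 3)*(w + 1)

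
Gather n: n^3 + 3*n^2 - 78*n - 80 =n^3 + 3*n^2 - 78*n - 80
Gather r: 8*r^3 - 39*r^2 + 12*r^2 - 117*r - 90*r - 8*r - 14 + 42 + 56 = 8*r^3 - 27*r^2 - 215*r + 84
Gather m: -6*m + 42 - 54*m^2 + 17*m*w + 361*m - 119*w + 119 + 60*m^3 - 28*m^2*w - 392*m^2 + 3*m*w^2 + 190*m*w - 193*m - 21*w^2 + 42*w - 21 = 60*m^3 + m^2*(-28*w - 446) + m*(3*w^2 + 207*w + 162) - 21*w^2 - 77*w + 140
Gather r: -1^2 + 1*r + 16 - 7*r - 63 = -6*r - 48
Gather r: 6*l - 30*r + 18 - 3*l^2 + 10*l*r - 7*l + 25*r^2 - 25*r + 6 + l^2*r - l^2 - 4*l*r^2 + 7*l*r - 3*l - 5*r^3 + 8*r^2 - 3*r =-4*l^2 - 4*l - 5*r^3 + r^2*(33 - 4*l) + r*(l^2 + 17*l - 58) + 24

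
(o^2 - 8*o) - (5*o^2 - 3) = -4*o^2 - 8*o + 3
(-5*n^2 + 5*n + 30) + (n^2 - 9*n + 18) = -4*n^2 - 4*n + 48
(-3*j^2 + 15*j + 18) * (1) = -3*j^2 + 15*j + 18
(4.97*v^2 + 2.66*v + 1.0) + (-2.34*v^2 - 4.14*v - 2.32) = 2.63*v^2 - 1.48*v - 1.32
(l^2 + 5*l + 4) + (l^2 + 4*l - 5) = 2*l^2 + 9*l - 1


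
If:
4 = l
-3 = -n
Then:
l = 4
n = 3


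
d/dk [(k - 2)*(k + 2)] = 2*k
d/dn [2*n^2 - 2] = 4*n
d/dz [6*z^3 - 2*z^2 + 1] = 2*z*(9*z - 2)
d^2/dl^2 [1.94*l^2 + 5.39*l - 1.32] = 3.88000000000000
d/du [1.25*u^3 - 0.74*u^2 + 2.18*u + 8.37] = 3.75*u^2 - 1.48*u + 2.18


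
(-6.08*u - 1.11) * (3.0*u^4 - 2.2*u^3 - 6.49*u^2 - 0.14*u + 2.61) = -18.24*u^5 + 10.046*u^4 + 41.9012*u^3 + 8.0551*u^2 - 15.7134*u - 2.8971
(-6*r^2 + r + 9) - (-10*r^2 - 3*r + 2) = 4*r^2 + 4*r + 7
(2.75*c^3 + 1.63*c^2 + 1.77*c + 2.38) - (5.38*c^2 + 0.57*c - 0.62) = 2.75*c^3 - 3.75*c^2 + 1.2*c + 3.0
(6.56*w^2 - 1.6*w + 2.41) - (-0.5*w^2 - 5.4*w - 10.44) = 7.06*w^2 + 3.8*w + 12.85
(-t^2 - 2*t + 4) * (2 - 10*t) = 10*t^3 + 18*t^2 - 44*t + 8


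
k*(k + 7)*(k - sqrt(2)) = k^3 - sqrt(2)*k^2 + 7*k^2 - 7*sqrt(2)*k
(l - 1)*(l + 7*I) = l^2 - l + 7*I*l - 7*I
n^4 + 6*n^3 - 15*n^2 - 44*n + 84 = (n - 2)^2*(n + 3)*(n + 7)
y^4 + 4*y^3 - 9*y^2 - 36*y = y*(y - 3)*(y + 3)*(y + 4)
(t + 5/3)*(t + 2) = t^2 + 11*t/3 + 10/3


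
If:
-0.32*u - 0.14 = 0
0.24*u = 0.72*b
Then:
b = -0.15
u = -0.44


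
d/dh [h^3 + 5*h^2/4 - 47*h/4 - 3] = 3*h^2 + 5*h/2 - 47/4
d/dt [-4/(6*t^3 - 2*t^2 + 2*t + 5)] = 8*(9*t^2 - 2*t + 1)/(6*t^3 - 2*t^2 + 2*t + 5)^2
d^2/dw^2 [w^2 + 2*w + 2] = 2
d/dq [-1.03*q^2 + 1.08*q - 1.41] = 1.08 - 2.06*q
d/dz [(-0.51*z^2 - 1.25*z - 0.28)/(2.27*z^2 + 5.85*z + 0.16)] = (-0.145999999999999*z^2 + 1.108*z + 1.438)/(5.1529*z^4 + 26.559*z^3 + 34.9489*z^2 + 1.872*z + 0.0256)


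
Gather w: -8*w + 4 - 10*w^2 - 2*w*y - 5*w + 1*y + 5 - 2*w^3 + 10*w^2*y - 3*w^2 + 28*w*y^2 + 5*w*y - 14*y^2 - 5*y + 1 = -2*w^3 + w^2*(10*y - 13) + w*(28*y^2 + 3*y - 13) - 14*y^2 - 4*y + 10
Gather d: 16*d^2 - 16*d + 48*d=16*d^2 + 32*d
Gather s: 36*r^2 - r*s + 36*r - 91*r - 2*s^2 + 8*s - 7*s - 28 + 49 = 36*r^2 - 55*r - 2*s^2 + s*(1 - r) + 21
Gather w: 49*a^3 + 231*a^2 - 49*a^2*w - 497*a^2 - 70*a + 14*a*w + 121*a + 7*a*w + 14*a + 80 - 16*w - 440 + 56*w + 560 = 49*a^3 - 266*a^2 + 65*a + w*(-49*a^2 + 21*a + 40) + 200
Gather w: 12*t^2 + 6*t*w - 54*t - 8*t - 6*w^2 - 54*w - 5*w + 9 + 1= 12*t^2 - 62*t - 6*w^2 + w*(6*t - 59) + 10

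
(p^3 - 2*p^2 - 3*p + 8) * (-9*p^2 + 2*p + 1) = -9*p^5 + 20*p^4 + 24*p^3 - 80*p^2 + 13*p + 8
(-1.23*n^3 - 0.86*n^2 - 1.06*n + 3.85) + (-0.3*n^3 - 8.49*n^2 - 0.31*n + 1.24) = -1.53*n^3 - 9.35*n^2 - 1.37*n + 5.09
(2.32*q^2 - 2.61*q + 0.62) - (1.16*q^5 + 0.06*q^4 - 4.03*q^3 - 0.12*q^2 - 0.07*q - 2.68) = -1.16*q^5 - 0.06*q^4 + 4.03*q^3 + 2.44*q^2 - 2.54*q + 3.3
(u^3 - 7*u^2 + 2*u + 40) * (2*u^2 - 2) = 2*u^5 - 14*u^4 + 2*u^3 + 94*u^2 - 4*u - 80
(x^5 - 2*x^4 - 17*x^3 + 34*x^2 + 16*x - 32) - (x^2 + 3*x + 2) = x^5 - 2*x^4 - 17*x^3 + 33*x^2 + 13*x - 34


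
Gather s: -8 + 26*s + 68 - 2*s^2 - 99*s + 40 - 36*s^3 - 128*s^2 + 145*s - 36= -36*s^3 - 130*s^2 + 72*s + 64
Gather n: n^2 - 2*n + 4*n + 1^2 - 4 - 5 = n^2 + 2*n - 8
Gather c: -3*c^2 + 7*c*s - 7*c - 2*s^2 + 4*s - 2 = -3*c^2 + c*(7*s - 7) - 2*s^2 + 4*s - 2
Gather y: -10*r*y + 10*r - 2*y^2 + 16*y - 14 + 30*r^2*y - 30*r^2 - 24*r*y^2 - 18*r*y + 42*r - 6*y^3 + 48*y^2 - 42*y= -30*r^2 + 52*r - 6*y^3 + y^2*(46 - 24*r) + y*(30*r^2 - 28*r - 26) - 14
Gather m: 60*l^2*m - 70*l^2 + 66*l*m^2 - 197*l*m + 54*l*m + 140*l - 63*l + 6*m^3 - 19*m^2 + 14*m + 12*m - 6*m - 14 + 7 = -70*l^2 + 77*l + 6*m^3 + m^2*(66*l - 19) + m*(60*l^2 - 143*l + 20) - 7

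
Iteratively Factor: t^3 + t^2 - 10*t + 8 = (t - 1)*(t^2 + 2*t - 8) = (t - 2)*(t - 1)*(t + 4)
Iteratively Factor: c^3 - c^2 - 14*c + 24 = (c - 2)*(c^2 + c - 12) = (c - 2)*(c + 4)*(c - 3)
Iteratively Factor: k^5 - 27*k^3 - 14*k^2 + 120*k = (k - 2)*(k^4 + 2*k^3 - 23*k^2 - 60*k) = (k - 5)*(k - 2)*(k^3 + 7*k^2 + 12*k) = (k - 5)*(k - 2)*(k + 4)*(k^2 + 3*k) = k*(k - 5)*(k - 2)*(k + 4)*(k + 3)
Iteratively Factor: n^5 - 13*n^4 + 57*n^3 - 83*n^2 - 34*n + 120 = (n - 2)*(n^4 - 11*n^3 + 35*n^2 - 13*n - 60) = (n - 4)*(n - 2)*(n^3 - 7*n^2 + 7*n + 15) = (n - 4)*(n - 3)*(n - 2)*(n^2 - 4*n - 5) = (n - 4)*(n - 3)*(n - 2)*(n + 1)*(n - 5)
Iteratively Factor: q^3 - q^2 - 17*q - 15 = (q + 3)*(q^2 - 4*q - 5) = (q - 5)*(q + 3)*(q + 1)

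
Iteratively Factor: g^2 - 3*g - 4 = (g - 4)*(g + 1)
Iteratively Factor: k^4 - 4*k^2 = (k)*(k^3 - 4*k) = k^2*(k^2 - 4) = k^2*(k + 2)*(k - 2)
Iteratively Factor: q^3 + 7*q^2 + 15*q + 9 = (q + 1)*(q^2 + 6*q + 9) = (q + 1)*(q + 3)*(q + 3)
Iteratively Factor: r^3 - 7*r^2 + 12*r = (r - 3)*(r^2 - 4*r) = r*(r - 3)*(r - 4)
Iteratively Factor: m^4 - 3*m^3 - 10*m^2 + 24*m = (m - 4)*(m^3 + m^2 - 6*m) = m*(m - 4)*(m^2 + m - 6) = m*(m - 4)*(m - 2)*(m + 3)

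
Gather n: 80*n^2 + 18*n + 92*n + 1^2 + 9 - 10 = 80*n^2 + 110*n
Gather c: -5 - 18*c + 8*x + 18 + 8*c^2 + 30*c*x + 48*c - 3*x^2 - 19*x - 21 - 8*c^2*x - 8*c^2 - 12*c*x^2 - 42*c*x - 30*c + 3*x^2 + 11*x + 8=-8*c^2*x + c*(-12*x^2 - 12*x)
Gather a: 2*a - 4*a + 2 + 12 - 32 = -2*a - 18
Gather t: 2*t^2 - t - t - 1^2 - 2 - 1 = 2*t^2 - 2*t - 4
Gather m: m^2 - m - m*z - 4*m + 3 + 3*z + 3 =m^2 + m*(-z - 5) + 3*z + 6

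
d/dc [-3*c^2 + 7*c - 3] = 7 - 6*c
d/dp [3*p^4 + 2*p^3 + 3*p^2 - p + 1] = 12*p^3 + 6*p^2 + 6*p - 1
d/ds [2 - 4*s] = -4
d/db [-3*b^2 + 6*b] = 6 - 6*b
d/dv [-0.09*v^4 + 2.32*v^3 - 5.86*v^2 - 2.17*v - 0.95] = -0.36*v^3 + 6.96*v^2 - 11.72*v - 2.17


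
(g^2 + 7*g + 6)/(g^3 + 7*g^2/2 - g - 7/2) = 2*(g + 6)/(2*g^2 + 5*g - 7)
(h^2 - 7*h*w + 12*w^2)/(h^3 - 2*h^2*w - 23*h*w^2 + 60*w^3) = 1/(h + 5*w)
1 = 1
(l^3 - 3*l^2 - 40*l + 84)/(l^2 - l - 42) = l - 2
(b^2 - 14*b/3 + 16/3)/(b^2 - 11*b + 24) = (3*b^2 - 14*b + 16)/(3*(b^2 - 11*b + 24))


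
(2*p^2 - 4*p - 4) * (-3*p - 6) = -6*p^3 + 36*p + 24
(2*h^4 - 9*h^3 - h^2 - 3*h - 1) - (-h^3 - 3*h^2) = 2*h^4 - 8*h^3 + 2*h^2 - 3*h - 1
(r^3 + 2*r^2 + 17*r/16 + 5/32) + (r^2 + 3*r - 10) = r^3 + 3*r^2 + 65*r/16 - 315/32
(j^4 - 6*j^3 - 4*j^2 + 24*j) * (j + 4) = j^5 - 2*j^4 - 28*j^3 + 8*j^2 + 96*j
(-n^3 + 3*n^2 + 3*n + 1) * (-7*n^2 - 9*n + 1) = 7*n^5 - 12*n^4 - 49*n^3 - 31*n^2 - 6*n + 1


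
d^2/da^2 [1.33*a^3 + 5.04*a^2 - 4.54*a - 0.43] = 7.98*a + 10.08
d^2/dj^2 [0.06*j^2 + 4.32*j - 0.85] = 0.120000000000000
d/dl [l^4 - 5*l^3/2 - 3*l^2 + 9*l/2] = 4*l^3 - 15*l^2/2 - 6*l + 9/2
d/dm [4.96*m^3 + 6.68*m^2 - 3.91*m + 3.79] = 14.88*m^2 + 13.36*m - 3.91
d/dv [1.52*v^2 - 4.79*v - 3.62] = 3.04*v - 4.79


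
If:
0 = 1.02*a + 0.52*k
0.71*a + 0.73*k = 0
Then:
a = 0.00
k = 0.00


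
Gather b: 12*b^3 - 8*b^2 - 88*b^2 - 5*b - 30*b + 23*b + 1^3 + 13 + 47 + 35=12*b^3 - 96*b^2 - 12*b + 96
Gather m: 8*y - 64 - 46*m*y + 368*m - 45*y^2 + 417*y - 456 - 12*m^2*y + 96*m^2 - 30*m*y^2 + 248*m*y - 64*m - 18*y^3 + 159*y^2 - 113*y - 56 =m^2*(96 - 12*y) + m*(-30*y^2 + 202*y + 304) - 18*y^3 + 114*y^2 + 312*y - 576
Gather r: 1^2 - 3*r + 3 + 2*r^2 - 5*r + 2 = 2*r^2 - 8*r + 6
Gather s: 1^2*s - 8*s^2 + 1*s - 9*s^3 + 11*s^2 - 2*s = -9*s^3 + 3*s^2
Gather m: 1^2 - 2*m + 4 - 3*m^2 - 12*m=-3*m^2 - 14*m + 5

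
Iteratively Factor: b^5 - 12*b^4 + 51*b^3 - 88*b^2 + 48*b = (b - 1)*(b^4 - 11*b^3 + 40*b^2 - 48*b) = (b - 4)*(b - 1)*(b^3 - 7*b^2 + 12*b) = (b - 4)^2*(b - 1)*(b^2 - 3*b) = (b - 4)^2*(b - 3)*(b - 1)*(b)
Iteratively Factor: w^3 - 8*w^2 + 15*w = (w - 3)*(w^2 - 5*w) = w*(w - 3)*(w - 5)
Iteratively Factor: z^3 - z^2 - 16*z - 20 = (z + 2)*(z^2 - 3*z - 10) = (z + 2)^2*(z - 5)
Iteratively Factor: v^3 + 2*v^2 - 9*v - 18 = (v + 2)*(v^2 - 9) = (v - 3)*(v + 2)*(v + 3)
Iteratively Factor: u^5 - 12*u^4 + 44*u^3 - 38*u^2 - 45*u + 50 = (u - 5)*(u^4 - 7*u^3 + 9*u^2 + 7*u - 10) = (u - 5)*(u + 1)*(u^3 - 8*u^2 + 17*u - 10) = (u - 5)*(u - 1)*(u + 1)*(u^2 - 7*u + 10) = (u - 5)*(u - 2)*(u - 1)*(u + 1)*(u - 5)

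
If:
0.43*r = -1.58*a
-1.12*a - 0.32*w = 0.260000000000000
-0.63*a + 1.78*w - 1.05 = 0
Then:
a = -0.36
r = 1.34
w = 0.46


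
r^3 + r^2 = r^2*(r + 1)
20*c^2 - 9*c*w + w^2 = (-5*c + w)*(-4*c + w)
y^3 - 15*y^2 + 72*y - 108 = (y - 6)^2*(y - 3)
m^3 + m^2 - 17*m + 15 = (m - 3)*(m - 1)*(m + 5)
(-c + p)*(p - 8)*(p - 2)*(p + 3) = -c*p^3 + 7*c*p^2 + 14*c*p - 48*c + p^4 - 7*p^3 - 14*p^2 + 48*p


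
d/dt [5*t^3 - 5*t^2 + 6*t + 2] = 15*t^2 - 10*t + 6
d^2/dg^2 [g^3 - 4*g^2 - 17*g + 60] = 6*g - 8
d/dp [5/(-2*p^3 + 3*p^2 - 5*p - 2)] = 5*(6*p^2 - 6*p + 5)/(2*p^3 - 3*p^2 + 5*p + 2)^2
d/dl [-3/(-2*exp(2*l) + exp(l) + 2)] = (3 - 12*exp(l))*exp(l)/(-2*exp(2*l) + exp(l) + 2)^2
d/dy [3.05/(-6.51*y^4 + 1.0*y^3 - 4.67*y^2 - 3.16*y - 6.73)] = (79.422*y^3 - 9.15*y^2 + 28.487*y + 9.638)/(6.51*y^4 - 1.0*y^3 + 4.67*y^2 + 3.16*y + 6.73)^2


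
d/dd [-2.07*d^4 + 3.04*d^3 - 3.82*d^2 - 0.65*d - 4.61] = -8.28*d^3 + 9.12*d^2 - 7.64*d - 0.65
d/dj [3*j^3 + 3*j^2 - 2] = 3*j*(3*j + 2)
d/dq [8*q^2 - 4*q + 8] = 16*q - 4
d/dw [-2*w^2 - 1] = -4*w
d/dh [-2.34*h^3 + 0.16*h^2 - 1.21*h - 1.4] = -7.02*h^2 + 0.32*h - 1.21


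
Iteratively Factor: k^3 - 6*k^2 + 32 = (k + 2)*(k^2 - 8*k + 16) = (k - 4)*(k + 2)*(k - 4)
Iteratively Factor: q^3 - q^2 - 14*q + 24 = (q - 2)*(q^2 + q - 12) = (q - 2)*(q + 4)*(q - 3)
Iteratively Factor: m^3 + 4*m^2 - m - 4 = (m + 4)*(m^2 - 1) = (m + 1)*(m + 4)*(m - 1)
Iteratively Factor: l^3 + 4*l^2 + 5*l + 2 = (l + 1)*(l^2 + 3*l + 2) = (l + 1)*(l + 2)*(l + 1)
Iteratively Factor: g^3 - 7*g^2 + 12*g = (g - 4)*(g^2 - 3*g) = g*(g - 4)*(g - 3)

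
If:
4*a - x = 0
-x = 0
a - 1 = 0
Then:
No Solution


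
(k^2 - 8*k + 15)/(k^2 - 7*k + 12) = (k - 5)/(k - 4)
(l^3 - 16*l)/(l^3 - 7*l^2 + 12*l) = (l + 4)/(l - 3)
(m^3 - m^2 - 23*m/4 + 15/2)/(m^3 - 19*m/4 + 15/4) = (m - 2)/(m - 1)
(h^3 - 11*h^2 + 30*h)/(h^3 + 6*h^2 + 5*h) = (h^2 - 11*h + 30)/(h^2 + 6*h + 5)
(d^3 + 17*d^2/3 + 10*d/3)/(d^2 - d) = (3*d^2 + 17*d + 10)/(3*(d - 1))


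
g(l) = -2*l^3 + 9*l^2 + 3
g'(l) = -6*l^2 + 18*l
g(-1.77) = 42.29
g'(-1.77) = -50.66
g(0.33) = 3.91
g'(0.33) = 5.29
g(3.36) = 28.74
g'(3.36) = -7.26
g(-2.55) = 94.69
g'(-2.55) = -84.92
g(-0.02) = 3.00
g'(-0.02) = -0.36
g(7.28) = -291.67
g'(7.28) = -186.95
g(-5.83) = 705.21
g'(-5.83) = -308.87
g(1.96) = 22.52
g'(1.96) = 12.23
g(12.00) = -2157.00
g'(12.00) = -648.00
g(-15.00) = 8778.00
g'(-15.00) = -1620.00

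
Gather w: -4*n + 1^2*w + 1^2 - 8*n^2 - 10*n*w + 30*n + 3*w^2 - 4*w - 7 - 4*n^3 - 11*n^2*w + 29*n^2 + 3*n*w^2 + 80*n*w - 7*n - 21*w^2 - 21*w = -4*n^3 + 21*n^2 + 19*n + w^2*(3*n - 18) + w*(-11*n^2 + 70*n - 24) - 6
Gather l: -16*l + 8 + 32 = 40 - 16*l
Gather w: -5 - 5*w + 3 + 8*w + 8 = 3*w + 6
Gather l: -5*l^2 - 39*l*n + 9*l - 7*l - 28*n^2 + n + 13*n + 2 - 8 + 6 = -5*l^2 + l*(2 - 39*n) - 28*n^2 + 14*n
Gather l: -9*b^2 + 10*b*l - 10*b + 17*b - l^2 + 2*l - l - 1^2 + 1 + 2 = -9*b^2 + 7*b - l^2 + l*(10*b + 1) + 2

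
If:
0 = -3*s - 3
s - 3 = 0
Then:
No Solution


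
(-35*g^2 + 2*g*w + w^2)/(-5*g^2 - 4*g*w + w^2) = (7*g + w)/(g + w)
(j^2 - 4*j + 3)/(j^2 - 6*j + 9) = (j - 1)/(j - 3)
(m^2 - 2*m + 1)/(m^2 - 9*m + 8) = (m - 1)/(m - 8)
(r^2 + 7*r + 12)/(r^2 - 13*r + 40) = (r^2 + 7*r + 12)/(r^2 - 13*r + 40)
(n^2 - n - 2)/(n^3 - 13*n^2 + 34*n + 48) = (n - 2)/(n^2 - 14*n + 48)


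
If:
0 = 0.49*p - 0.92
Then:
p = 1.88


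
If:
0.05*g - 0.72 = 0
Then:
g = 14.40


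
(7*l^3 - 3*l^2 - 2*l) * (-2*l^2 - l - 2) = -14*l^5 - l^4 - 7*l^3 + 8*l^2 + 4*l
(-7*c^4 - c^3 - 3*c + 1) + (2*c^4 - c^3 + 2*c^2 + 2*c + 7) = -5*c^4 - 2*c^3 + 2*c^2 - c + 8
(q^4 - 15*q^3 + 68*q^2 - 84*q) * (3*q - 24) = 3*q^5 - 69*q^4 + 564*q^3 - 1884*q^2 + 2016*q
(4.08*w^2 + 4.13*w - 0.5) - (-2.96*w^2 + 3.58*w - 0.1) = 7.04*w^2 + 0.55*w - 0.4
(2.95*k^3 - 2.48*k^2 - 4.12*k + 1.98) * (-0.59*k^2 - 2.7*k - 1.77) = -1.7405*k^5 - 6.5018*k^4 + 3.9053*k^3 + 14.3454*k^2 + 1.9464*k - 3.5046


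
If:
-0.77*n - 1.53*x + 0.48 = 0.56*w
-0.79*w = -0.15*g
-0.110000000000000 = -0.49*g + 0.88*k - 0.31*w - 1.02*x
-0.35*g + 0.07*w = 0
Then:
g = 0.00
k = 1.15909090909091*x - 0.125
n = 0.623376623376623 - 1.98701298701299*x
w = 0.00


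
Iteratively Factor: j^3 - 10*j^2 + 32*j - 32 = (j - 4)*(j^2 - 6*j + 8) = (j - 4)^2*(j - 2)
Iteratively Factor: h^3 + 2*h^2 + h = (h + 1)*(h^2 + h) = h*(h + 1)*(h + 1)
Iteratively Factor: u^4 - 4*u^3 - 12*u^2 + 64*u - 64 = (u - 4)*(u^3 - 12*u + 16) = (u - 4)*(u - 2)*(u^2 + 2*u - 8) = (u - 4)*(u - 2)^2*(u + 4)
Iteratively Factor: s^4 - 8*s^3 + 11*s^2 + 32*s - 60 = (s - 3)*(s^3 - 5*s^2 - 4*s + 20) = (s - 5)*(s - 3)*(s^2 - 4) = (s - 5)*(s - 3)*(s + 2)*(s - 2)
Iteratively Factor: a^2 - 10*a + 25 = (a - 5)*(a - 5)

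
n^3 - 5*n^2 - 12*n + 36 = (n - 6)*(n - 2)*(n + 3)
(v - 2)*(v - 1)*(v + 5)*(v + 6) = v^4 + 8*v^3 - v^2 - 68*v + 60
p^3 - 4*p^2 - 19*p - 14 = (p - 7)*(p + 1)*(p + 2)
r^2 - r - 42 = (r - 7)*(r + 6)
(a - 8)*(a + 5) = a^2 - 3*a - 40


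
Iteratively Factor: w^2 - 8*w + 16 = (w - 4)*(w - 4)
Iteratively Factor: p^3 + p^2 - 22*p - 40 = (p + 2)*(p^2 - p - 20) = (p + 2)*(p + 4)*(p - 5)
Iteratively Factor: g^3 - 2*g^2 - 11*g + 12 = (g - 1)*(g^2 - g - 12) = (g - 1)*(g + 3)*(g - 4)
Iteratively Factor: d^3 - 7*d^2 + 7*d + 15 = (d + 1)*(d^2 - 8*d + 15) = (d - 3)*(d + 1)*(d - 5)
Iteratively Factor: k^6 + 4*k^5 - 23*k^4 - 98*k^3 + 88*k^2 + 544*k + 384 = (k + 1)*(k^5 + 3*k^4 - 26*k^3 - 72*k^2 + 160*k + 384) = (k + 1)*(k + 2)*(k^4 + k^3 - 28*k^2 - 16*k + 192) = (k + 1)*(k + 2)*(k + 4)*(k^3 - 3*k^2 - 16*k + 48) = (k + 1)*(k + 2)*(k + 4)^2*(k^2 - 7*k + 12) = (k - 3)*(k + 1)*(k + 2)*(k + 4)^2*(k - 4)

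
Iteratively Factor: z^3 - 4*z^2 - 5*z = (z)*(z^2 - 4*z - 5) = z*(z - 5)*(z + 1)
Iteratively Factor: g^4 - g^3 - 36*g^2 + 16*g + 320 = (g + 4)*(g^3 - 5*g^2 - 16*g + 80) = (g - 4)*(g + 4)*(g^2 - g - 20) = (g - 4)*(g + 4)^2*(g - 5)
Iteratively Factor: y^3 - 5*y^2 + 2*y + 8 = (y + 1)*(y^2 - 6*y + 8) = (y - 2)*(y + 1)*(y - 4)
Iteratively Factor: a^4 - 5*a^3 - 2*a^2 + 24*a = (a - 3)*(a^3 - 2*a^2 - 8*a) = a*(a - 3)*(a^2 - 2*a - 8) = a*(a - 3)*(a + 2)*(a - 4)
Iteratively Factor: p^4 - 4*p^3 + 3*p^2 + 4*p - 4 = (p - 2)*(p^3 - 2*p^2 - p + 2) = (p - 2)*(p + 1)*(p^2 - 3*p + 2) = (p - 2)^2*(p + 1)*(p - 1)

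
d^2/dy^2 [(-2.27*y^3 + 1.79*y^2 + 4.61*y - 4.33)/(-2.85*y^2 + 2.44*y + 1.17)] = (5.6843418860808e-14*y^4 - 57.616796*y^3 + 214.092396*y^2 - 254.252772*y + 101.85554)/(23.149125*y^6 - 59.4567*y^5 + 22.393305*y^4 + 34.290296*y^3 - 9.193041*y^2 - 10.020348*y - 1.601613)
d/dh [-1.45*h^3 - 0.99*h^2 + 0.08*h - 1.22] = -4.35*h^2 - 1.98*h + 0.08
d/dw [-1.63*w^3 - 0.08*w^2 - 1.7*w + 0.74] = -4.89*w^2 - 0.16*w - 1.7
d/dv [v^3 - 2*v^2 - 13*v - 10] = 3*v^2 - 4*v - 13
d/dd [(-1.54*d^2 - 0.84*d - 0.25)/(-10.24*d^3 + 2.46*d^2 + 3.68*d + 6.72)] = (-15.7696*d^4 - 17.2032*d^3 - 11.2808*d^2 - 19.4676*d - 4.7248)/(104.8576*d^6 - 50.3808*d^5 - 69.3148*d^4 - 119.52*d^3 + 46.6048*d^2 + 49.4592*d + 45.1584)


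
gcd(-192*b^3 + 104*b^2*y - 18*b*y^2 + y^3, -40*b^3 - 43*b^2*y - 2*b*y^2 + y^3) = -8*b + y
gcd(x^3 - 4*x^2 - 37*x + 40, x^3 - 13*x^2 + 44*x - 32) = x^2 - 9*x + 8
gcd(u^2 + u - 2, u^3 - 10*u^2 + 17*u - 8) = u - 1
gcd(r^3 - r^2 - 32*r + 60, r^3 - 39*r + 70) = r^2 - 7*r + 10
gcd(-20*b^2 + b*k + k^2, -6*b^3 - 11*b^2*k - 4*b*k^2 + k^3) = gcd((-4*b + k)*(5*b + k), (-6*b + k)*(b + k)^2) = 1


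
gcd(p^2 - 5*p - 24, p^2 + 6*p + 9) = p + 3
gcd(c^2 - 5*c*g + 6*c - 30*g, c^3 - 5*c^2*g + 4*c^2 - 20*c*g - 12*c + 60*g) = c^2 - 5*c*g + 6*c - 30*g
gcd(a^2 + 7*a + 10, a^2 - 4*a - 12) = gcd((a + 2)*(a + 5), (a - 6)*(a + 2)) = a + 2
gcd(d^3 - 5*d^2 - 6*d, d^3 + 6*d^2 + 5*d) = d^2 + d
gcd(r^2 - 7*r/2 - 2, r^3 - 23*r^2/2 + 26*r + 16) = r^2 - 7*r/2 - 2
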